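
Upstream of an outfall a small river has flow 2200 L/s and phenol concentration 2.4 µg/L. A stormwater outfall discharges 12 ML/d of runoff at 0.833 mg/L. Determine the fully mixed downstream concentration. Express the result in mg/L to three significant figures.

12 ML/d = 0.1389 m³/s.
2200 L/s = 2.2 m³/s.
2.4 µg/L = 0.0024 mg/L.
By mass balance at complete mixing, C = (0.1389·0.833 + 2.2·0.0024) / (0.1389 + 2.2) = 0.121/2.339 = 0.05172 mg/L.

0.0517 mg/L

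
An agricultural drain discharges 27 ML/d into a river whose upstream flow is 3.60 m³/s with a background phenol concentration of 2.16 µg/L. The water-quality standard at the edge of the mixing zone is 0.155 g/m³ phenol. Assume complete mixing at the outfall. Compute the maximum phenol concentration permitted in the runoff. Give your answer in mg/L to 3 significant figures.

27 ML/d = 0.3125 m³/s.
2.16 µg/L = 0.00216 mg/L.
Mass balance: 0.155·3.913 = 0.3125·Cₑ + 3.6·0.00216.
Cₑ = (0.6064 − 0.007776) / 0.3125 = 1.916 mg/L.

1.92 mg/L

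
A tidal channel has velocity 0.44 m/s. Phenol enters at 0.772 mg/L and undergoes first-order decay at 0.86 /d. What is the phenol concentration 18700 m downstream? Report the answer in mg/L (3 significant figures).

0.506 mg/L

Travel time t = 18700 m / 0.44 m/s = 1.87e+04/0.44 = 4.25e+04 s = 0.4919 d.
First-order decay: C = 0.772·exp(−0.86·0.4919) = 0.772·0.6551 = 0.5057 mg/L.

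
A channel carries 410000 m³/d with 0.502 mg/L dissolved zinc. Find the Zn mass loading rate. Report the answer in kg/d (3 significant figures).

410000 m³/d = 4.745 m³/s.
Mass flux = Q·C = 4.745 m³/s × 0.502 g/m³ = 2.382 g/s.
= 2.382 g/s × 86.4 = 205.8 kg/d.

206 kg/d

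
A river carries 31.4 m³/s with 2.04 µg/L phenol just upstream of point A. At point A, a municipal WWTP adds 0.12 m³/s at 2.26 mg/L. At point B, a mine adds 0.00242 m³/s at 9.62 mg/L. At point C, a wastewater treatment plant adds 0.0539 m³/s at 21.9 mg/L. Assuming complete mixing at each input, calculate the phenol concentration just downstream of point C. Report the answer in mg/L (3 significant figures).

2.04 µg/L = 0.00204 mg/L.
After input A: C = (31.4·0.00204 + 0.12·2.26) / 31.52 = 0.01064 mg/L.
After input B: C = (31.52·0.01064 + 0.00242·9.62) / 31.52 = 0.01137 mg/L.
After input C: C = (31.52·0.01137 + 0.0539·21.9) / 31.58 = 0.04874 mg/L.

0.0487 mg/L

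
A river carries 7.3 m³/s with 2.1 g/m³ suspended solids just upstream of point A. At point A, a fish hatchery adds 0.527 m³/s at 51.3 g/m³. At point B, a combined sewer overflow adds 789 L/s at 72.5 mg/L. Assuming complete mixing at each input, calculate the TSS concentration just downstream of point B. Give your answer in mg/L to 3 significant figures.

11.6 mg/L

After input A: C = (7.3·2.1 + 0.527·51.3) / 7.827 = 5.413 mg/L.
789 L/s = 0.789 m³/s.
After input B: C = (7.827·5.413 + 0.789·72.5) / 8.616 = 11.56 mg/L.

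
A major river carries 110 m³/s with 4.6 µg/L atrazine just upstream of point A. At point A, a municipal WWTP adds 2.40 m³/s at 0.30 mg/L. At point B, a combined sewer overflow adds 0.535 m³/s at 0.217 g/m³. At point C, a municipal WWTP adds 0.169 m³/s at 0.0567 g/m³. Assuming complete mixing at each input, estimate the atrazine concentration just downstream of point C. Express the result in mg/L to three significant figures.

4.6 µg/L = 0.0046 mg/L.
After input A: C = (110·0.0046 + 2.4·0.3) / 112.4 = 0.01091 mg/L.
After input B: C = (112.4·0.01091 + 0.535·0.217) / 112.9 = 0.01188 mg/L.
After input C: C = (112.9·0.01188 + 0.169·0.0567) / 113.1 = 0.01195 mg/L.

0.0120 mg/L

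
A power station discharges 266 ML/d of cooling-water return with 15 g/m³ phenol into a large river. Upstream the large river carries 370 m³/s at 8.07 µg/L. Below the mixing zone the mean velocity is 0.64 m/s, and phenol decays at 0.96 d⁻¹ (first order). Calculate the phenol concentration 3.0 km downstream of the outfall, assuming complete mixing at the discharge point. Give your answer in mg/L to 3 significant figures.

0.125 mg/L

266 ML/d = 3.079 m³/s.
8.07 µg/L = 0.00807 mg/L.
After complete mixing, C₀ = (3.079·15 + 370·0.00807) / 373.1 = 0.1318 mg/L.
Travel time t = 3000 m / 0.64 m/s = 4688 s = 0.05425 d.
C = 0.1318·exp(−0.96·0.05425) = 0.1318·0.9492 = 0.1251 mg/L.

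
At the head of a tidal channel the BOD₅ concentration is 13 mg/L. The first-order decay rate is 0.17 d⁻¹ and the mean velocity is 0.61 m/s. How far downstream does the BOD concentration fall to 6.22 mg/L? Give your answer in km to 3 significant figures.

From C = C₀·e^(−kt), t = ln(C₀/C)/k = ln(13/6.22)/0.17 = 0.7372/0.17 = 4.336 d.
Distance = v·t = 0.61 m/s × 3.747e+05 s = 2.285e+05 m = 228.5 km.

229 km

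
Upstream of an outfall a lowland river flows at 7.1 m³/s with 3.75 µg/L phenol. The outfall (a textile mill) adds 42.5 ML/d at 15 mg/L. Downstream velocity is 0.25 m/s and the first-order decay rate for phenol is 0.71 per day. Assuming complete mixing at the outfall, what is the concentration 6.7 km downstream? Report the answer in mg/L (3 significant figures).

42.5 ML/d = 0.4919 m³/s.
3.75 µg/L = 0.00375 mg/L.
After complete mixing, C₀ = (0.4919·15 + 7.1·0.00375) / 7.592 = 0.9754 mg/L.
Travel time t = 6700 m / 0.25 m/s = 2.68e+04 s = 0.3102 d.
C = 0.9754·exp(−0.71·0.3102) = 0.9754·0.8023 = 0.7826 mg/L.

0.783 mg/L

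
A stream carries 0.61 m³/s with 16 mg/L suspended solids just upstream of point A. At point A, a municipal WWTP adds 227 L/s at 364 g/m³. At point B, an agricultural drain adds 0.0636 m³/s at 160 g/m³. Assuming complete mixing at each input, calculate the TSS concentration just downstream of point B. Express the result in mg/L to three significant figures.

227 L/s = 0.227 m³/s.
After input A: C = (0.61·16 + 0.227·364) / 0.837 = 110.4 mg/L.
After input B: C = (0.837·110.4 + 0.0636·160) / 0.9006 = 113.9 mg/L.

114 mg/L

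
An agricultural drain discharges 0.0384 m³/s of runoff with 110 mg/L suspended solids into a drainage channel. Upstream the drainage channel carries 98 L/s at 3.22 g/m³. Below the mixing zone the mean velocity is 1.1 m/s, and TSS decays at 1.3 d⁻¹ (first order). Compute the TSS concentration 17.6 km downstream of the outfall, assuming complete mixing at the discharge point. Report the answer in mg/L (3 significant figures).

26.2 mg/L

98 L/s = 0.098 m³/s.
After complete mixing, C₀ = (0.0384·110 + 0.098·3.22) / 0.1364 = 33.28 mg/L.
Travel time t = 1.76e+04 m / 1.1 m/s = 1.6e+04 s = 0.1852 d.
C = 33.28·exp(−1.3·0.1852) = 33.28·0.786 = 26.16 mg/L.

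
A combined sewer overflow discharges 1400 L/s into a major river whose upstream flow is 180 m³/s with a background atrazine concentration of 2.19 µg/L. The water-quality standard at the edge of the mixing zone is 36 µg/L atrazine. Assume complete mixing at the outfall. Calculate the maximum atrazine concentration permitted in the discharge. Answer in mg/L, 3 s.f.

4.38 mg/L

1400 L/s = 1.4 m³/s.
2.19 µg/L = 0.00219 mg/L.
36 µg/L = 0.036 mg/L.
Mass balance: 0.036·181.4 = 1.4·Cₑ + 180·0.00219.
Cₑ = (6.53 − 0.3942) / 1.4 = 4.383 mg/L.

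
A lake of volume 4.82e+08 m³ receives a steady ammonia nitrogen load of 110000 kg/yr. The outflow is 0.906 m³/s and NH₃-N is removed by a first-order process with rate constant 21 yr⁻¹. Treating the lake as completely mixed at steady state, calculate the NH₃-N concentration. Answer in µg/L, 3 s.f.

10.8 µg/L

Outflow Q = 0.906 m³/s × 3.156e+07 s/yr = 2.859e+07 m³/yr.
Steady-state CSTR mass balance: W = Q·C + k·V·C, so C = W/(Q + kV).
Q + kV = 2.859e+07 + 21·4.82e+08 = 1.015e+10 m³/yr.
C = 110000/1.015e+10 = 1.084e-05 kg/m³ = 0.01084 mg/L = 10.84 µg/L.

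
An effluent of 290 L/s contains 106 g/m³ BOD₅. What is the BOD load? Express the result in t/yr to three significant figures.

290 L/s = 0.29 m³/s.
Mass flux = Q·C = 0.29 m³/s × 106 g/m³ = 30.74 g/s.
= 30.74 g/s × 31.56 = 970.1 t/yr.

970 t/yr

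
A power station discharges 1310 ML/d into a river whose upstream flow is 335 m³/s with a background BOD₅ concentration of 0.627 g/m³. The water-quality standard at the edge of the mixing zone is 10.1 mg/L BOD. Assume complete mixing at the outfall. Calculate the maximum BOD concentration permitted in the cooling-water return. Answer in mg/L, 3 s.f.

219 mg/L

1310 ML/d = 15.16 m³/s.
Mass balance: 10.1·350.2 = 15.16·Cₑ + 335·0.627.
Cₑ = (3537 − 210) / 15.16 = 219.4 mg/L.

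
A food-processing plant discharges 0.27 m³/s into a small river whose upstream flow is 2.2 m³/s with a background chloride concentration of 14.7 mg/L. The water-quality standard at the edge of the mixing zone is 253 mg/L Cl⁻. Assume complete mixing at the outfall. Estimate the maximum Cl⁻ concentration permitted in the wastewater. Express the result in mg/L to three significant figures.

Mass balance: 253·2.47 = 0.27·Cₑ + 2.2·14.7.
Cₑ = (624.9 − 32.34) / 0.27 = 2195 mg/L.

2190 mg/L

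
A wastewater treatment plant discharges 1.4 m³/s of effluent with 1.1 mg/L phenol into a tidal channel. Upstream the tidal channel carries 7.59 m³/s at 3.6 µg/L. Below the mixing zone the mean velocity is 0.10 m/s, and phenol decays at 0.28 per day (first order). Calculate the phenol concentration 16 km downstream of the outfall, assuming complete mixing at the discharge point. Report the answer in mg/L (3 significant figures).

3.6 µg/L = 0.0036 mg/L.
After complete mixing, C₀ = (1.4·1.1 + 7.59·0.0036) / 8.99 = 0.1743 mg/L.
Travel time t = 1.6e+04 m / 0.10 m/s = 1.6e+05 s = 1.852 d.
C = 0.1743·exp(−0.28·1.852) = 0.1743·0.5954 = 0.1038 mg/L.

0.104 mg/L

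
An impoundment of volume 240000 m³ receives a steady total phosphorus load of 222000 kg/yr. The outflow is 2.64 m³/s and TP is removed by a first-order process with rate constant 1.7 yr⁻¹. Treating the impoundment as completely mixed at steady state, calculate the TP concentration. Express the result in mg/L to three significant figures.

2.65 mg/L

Outflow Q = 2.64 m³/s × 3.156e+07 s/yr = 8.331e+07 m³/yr.
Steady-state CSTR mass balance: W = Q·C + k·V·C, so C = W/(Q + kV).
Q + kV = 8.331e+07 + 1.7·240000 = 8.372e+07 m³/yr.
C = 222000/8.372e+07 = 0.002652 kg/m³ = 2.652 mg/L.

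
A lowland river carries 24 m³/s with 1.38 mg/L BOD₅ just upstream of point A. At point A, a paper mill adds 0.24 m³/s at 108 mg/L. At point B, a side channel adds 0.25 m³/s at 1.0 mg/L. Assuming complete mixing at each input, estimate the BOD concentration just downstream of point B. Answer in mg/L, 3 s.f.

2.42 mg/L

After input A: C = (24·1.38 + 0.24·108) / 24.24 = 2.436 mg/L.
After input B: C = (24.24·2.436 + 0.25·1) / 24.49 = 2.421 mg/L.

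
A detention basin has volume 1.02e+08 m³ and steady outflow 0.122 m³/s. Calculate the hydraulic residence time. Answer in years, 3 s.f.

26.5 yr

Q = 0.122 m³/s × 3.156e+07 s/yr = 3.85e+06 m³/yr.
Hydraulic residence time τ = V/Q = 1.02e+08/3.85e+06 = 26.49 yr.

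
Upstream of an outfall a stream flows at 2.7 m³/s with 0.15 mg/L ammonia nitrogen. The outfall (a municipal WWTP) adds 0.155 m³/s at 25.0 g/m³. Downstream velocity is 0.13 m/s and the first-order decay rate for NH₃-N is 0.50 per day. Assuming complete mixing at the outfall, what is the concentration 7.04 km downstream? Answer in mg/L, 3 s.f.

1.10 mg/L

After complete mixing, C₀ = (0.155·25 + 2.7·0.15) / 2.855 = 1.499 mg/L.
Travel time t = 7040 m / 0.13 m/s = 5.415e+04 s = 0.6268 d.
C = 1.499·exp(−0.50·0.6268) = 1.499·0.731 = 1.096 mg/L.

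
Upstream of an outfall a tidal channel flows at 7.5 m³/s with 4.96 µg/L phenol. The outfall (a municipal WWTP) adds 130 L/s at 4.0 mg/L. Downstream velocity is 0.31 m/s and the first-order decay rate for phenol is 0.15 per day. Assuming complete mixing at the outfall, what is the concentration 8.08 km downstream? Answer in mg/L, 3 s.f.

130 L/s = 0.13 m³/s.
4.96 µg/L = 0.00496 mg/L.
After complete mixing, C₀ = (0.13·4 + 7.5·0.00496) / 7.63 = 0.07303 mg/L.
Travel time t = 8080 m / 0.31 m/s = 2.606e+04 s = 0.3017 d.
C = 0.07303·exp(−0.15·0.3017) = 0.07303·0.9558 = 0.0698 mg/L.

0.0698 mg/L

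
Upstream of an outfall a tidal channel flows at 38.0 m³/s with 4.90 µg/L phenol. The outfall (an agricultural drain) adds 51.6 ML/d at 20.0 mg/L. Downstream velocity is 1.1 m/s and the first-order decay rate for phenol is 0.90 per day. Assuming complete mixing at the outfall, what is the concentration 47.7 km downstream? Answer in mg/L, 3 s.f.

0.200 mg/L

51.6 ML/d = 0.5972 m³/s.
4.90 µg/L = 0.0049 mg/L.
After complete mixing, C₀ = (0.5972·20 + 38·0.0049) / 38.6 = 0.3143 mg/L.
Travel time t = 4.77e+04 m / 1.1 m/s = 4.336e+04 s = 0.5019 d.
C = 0.3143·exp(−0.90·0.5019) = 0.3143·0.6365 = 0.2001 mg/L.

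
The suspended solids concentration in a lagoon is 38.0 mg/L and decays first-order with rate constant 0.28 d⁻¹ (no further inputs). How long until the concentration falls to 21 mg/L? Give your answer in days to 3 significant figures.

2.12 d

t = ln(C₀/C)/k = ln(38.0/21)/0.28 = 0.5931/0.28 = 2.118 d.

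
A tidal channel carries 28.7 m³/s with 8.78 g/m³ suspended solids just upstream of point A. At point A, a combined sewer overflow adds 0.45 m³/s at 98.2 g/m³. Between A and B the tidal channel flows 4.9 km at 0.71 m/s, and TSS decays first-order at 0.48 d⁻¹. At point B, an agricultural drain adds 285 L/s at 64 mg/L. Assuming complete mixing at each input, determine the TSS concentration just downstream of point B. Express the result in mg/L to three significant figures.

10.3 mg/L

After input A: C = (28.7·8.78 + 0.45·98.2) / 29.15 = 10.16 mg/L.
Over the 4.9 km reach to input B (t = 6901 s = 0.07988 d), decay gives C = 10.16·exp(−0.48·0.07988) = 9.778 mg/L.
285 L/s = 0.285 m³/s.
After input B: C = (29.15·9.778 + 0.285·64) / 29.43 = 10.3 mg/L.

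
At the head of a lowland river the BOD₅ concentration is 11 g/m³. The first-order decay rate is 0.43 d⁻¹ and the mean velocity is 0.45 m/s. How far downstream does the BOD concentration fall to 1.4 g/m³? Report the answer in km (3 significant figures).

From C = C₀·e^(−kt), t = ln(C₀/C)/k = ln(11/1.4)/0.43 = 2.061/0.43 = 4.794 d.
Distance = v·t = 0.45 m/s × 4.142e+05 s = 1.864e+05 m = 186.4 km.

186 km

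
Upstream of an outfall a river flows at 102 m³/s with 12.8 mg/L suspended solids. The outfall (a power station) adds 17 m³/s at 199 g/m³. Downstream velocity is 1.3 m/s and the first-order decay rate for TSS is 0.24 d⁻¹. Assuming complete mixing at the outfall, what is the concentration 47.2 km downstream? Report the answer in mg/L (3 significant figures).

35.6 mg/L

After complete mixing, C₀ = (17·199 + 102·12.8) / 119 = 39.4 mg/L.
Travel time t = 4.72e+04 m / 1.3 m/s = 3.631e+04 s = 0.4202 d.
C = 39.4·exp(−0.24·0.4202) = 39.4·0.9041 = 35.62 mg/L.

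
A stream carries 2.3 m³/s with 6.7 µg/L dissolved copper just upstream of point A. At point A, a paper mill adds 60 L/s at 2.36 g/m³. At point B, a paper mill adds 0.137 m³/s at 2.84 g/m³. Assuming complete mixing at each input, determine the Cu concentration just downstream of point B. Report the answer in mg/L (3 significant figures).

0.219 mg/L

6.7 µg/L = 0.0067 mg/L.
60 L/s = 0.06 m³/s.
After input A: C = (2.3·0.0067 + 0.06·2.36) / 2.36 = 0.06653 mg/L.
After input B: C = (2.36·0.06653 + 0.137·2.84) / 2.497 = 0.2187 mg/L.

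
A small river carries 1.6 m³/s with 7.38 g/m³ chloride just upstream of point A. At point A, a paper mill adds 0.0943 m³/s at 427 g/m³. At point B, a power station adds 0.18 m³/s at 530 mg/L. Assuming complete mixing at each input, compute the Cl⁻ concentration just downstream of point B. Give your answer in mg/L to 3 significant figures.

78.7 mg/L

After input A: C = (1.6·7.38 + 0.0943·427) / 1.694 = 30.73 mg/L.
After input B: C = (1.694·30.73 + 0.18·530) / 1.874 = 78.68 mg/L.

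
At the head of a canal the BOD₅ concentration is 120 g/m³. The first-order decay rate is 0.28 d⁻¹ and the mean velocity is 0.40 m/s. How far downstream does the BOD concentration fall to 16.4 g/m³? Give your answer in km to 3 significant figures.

From C = C₀·e^(−kt), t = ln(C₀/C)/k = ln(120/16.4)/0.28 = 1.99/0.28 = 7.108 d.
Distance = v·t = 0.40 m/s × 6.141e+05 s = 2.456e+05 m = 245.6 km.

246 km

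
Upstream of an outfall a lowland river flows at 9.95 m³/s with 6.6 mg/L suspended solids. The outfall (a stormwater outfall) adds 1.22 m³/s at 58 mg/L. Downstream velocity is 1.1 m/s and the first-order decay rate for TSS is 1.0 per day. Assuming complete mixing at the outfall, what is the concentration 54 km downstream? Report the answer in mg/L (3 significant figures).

After complete mixing, C₀ = (1.22·58 + 9.95·6.6) / 11.17 = 12.21 mg/L.
Travel time t = 5.4e+04 m / 1.1 m/s = 4.909e+04 s = 0.5682 d.
C = 12.21·exp(−1.0·0.5682) = 12.21·0.5666 = 6.92 mg/L.

6.92 mg/L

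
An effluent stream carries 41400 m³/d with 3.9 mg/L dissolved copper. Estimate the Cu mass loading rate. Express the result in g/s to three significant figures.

41400 m³/d = 0.4792 m³/s.
Mass flux = Q·C = 0.4792 m³/s × 3.9 g/m³ = 1.869 g/s.

1.87 g/s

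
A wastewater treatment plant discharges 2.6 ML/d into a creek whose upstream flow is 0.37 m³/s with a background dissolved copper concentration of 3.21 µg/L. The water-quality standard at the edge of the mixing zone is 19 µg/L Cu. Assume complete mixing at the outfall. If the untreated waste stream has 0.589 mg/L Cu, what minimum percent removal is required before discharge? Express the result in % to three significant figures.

63.8 %

2.6 ML/d = 0.03009 m³/s.
3.21 µg/L = 0.00321 mg/L.
19 µg/L = 0.019 mg/L.
Mass balance: 0.019·0.4001 = 0.03009·Cₑ + 0.37·0.00321.
Cₑ = (0.007602 − 0.001188) / 0.03009 = 0.2131 mg/L.
Required removal = 1 − 0.2131/0.589 = 63.81 %.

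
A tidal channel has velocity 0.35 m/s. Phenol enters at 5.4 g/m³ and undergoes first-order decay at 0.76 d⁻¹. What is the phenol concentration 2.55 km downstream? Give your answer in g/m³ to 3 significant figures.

5.06 g/m³

Travel time t = 2.55 km / 0.35 m/s = 2550/0.35 = 7286 s = 0.08433 d.
First-order decay: C = 5.4·exp(−0.76·0.08433) = 5.4·0.9379 = 5.065 g/m³.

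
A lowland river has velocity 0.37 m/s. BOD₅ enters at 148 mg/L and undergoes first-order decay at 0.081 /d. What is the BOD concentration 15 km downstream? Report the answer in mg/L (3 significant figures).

142 mg/L

Travel time t = 15 km / 0.37 m/s = 1.5e+04/0.37 = 4.054e+04 s = 0.4692 d.
First-order decay: C = 148·exp(−0.081·0.4692) = 148·0.9627 = 142.5 mg/L.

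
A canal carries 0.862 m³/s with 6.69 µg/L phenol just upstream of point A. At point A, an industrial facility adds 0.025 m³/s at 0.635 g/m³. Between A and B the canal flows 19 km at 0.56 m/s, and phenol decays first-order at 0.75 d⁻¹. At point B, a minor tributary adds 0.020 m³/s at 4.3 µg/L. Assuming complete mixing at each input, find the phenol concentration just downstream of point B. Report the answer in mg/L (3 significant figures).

6.69 µg/L = 0.00669 mg/L.
After input A: C = (0.862·0.00669 + 0.025·0.635) / 0.887 = 0.0244 mg/L.
Over the 19 km reach to input B (t = 3.393e+04 s = 0.3927 d), decay gives C = 0.0244·exp(−0.75·0.3927) = 0.01817 mg/L.
4.3 µg/L = 0.0043 mg/L.
After input B: C = (0.887·0.01817 + 0.02·0.0043) / 0.907 = 0.01787 mg/L.

0.0179 mg/L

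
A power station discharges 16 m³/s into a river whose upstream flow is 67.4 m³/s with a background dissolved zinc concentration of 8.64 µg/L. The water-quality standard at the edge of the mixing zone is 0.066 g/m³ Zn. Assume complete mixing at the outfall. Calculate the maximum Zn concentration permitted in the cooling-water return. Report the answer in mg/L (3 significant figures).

0.308 mg/L

8.64 µg/L = 0.00864 mg/L.
Mass balance: 0.066·83.4 = 16·Cₑ + 67.4·0.00864.
Cₑ = (5.504 − 0.5823) / 16 = 0.3076 mg/L.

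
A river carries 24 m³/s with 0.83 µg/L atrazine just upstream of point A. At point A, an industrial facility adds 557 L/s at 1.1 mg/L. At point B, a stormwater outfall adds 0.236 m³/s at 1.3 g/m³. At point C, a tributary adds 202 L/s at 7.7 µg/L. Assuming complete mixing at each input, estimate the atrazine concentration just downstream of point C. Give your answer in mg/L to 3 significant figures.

0.83 µg/L = 0.00083 mg/L.
557 L/s = 0.557 m³/s.
After input A: C = (24·0.00083 + 0.557·1.1) / 24.56 = 0.02576 mg/L.
After input B: C = (24.56·0.02576 + 0.236·1.3) / 24.79 = 0.03789 mg/L.
202 L/s = 0.202 m³/s.
7.7 µg/L = 0.0077 mg/L.
After input C: C = (24.79·0.03789 + 0.202·0.0077) / 25 = 0.03765 mg/L.

0.0376 mg/L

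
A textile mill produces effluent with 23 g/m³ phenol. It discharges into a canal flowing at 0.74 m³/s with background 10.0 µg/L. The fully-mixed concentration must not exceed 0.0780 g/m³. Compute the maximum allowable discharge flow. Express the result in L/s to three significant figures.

10.0 µg/L = 0.01 mg/L.
Mass balance at complete mixing: C_std·(Q_w + Q_r) = Q_w·C_e + Q_r·C_b.
Rearranging, Q_w = Q_r·(C_std − C_b)/(C_e − C_std) = 0.74·(0.078 − 0.01) / (23 − 0.078) = 0.002195 m³/s.
= 2.195 L/s.

2.20 L/s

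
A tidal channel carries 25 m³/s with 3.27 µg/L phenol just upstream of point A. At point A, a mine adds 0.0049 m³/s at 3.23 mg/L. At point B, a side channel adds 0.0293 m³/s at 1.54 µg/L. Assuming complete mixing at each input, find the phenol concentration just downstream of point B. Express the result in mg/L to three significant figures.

3.27 µg/L = 0.00327 mg/L.
After input A: C = (25·0.00327 + 0.0049·3.23) / 25 = 0.003902 mg/L.
1.54 µg/L = 0.00154 mg/L.
After input B: C = (25·0.003902 + 0.0293·0.00154) / 25.03 = 0.0039 mg/L.

0.00390 mg/L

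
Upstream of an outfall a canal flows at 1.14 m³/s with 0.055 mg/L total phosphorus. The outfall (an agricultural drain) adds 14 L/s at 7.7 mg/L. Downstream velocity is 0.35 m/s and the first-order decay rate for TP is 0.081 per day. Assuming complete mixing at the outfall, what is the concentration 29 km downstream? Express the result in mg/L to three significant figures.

14 L/s = 0.014 m³/s.
After complete mixing, C₀ = (0.014·7.7 + 1.14·0.055) / 1.154 = 0.1477 mg/L.
Travel time t = 2.9e+04 m / 0.35 m/s = 8.286e+04 s = 0.959 d.
C = 0.1477·exp(−0.081·0.959) = 0.1477·0.9253 = 0.1367 mg/L.

0.137 mg/L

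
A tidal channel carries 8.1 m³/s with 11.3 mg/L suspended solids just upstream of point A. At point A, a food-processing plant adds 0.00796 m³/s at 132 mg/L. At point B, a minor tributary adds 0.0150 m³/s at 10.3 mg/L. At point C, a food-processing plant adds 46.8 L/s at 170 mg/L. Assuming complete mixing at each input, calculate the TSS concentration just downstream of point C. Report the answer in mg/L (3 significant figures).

After input A: C = (8.1·11.3 + 0.00796·132) / 8.108 = 11.42 mg/L.
After input B: C = (8.108·11.42 + 0.015·10.3) / 8.123 = 11.42 mg/L.
46.8 L/s = 0.0468 m³/s.
After input C: C = (8.123·11.42 + 0.0468·170) / 8.17 = 12.32 mg/L.

12.3 mg/L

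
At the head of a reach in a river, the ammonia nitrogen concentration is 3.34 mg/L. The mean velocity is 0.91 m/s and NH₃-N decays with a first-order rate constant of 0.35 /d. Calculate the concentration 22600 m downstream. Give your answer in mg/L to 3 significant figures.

Travel time t = 22600 m / 0.91 m/s = 2.26e+04/0.91 = 2.484e+04 s = 0.2874 d.
First-order decay: C = 3.34·exp(−0.35·0.2874) = 3.34·0.9043 = 3.02 mg/L.

3.02 mg/L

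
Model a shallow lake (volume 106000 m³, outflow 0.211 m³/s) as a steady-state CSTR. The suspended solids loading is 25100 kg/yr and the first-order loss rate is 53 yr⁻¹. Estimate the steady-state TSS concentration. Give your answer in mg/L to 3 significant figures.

Outflow Q = 0.211 m³/s × 3.156e+07 s/yr = 6.659e+06 m³/yr.
Steady-state CSTR mass balance: W = Q·C + k·V·C, so C = W/(Q + kV).
Q + kV = 6.659e+06 + 53·106000 = 1.228e+07 m³/yr.
C = 25100/1.228e+07 = 0.002045 kg/m³ = 2.045 mg/L.

2.04 mg/L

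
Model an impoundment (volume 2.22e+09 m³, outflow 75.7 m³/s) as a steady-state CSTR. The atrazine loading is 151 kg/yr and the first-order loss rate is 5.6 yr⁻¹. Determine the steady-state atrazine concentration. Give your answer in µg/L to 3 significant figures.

0.0102 µg/L

Outflow Q = 75.7 m³/s × 3.156e+07 s/yr = 2.389e+09 m³/yr.
Steady-state CSTR mass balance: W = Q·C + k·V·C, so C = W/(Q + kV).
Q + kV = 2.389e+09 + 5.6·2.22e+09 = 1.482e+10 m³/yr.
C = 151/1.482e+10 = 1.019e-08 kg/m³ = 1.019e-05 mg/L = 0.01019 µg/L.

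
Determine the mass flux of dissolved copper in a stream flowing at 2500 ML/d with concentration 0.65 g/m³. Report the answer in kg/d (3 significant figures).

1620 kg/d

2500 ML/d = 28.94 m³/s.
Mass flux = Q·C = 28.94 m³/s × 0.65 g/m³ = 18.81 g/s.
= 18.81 g/s × 86.4 = 1625 kg/d.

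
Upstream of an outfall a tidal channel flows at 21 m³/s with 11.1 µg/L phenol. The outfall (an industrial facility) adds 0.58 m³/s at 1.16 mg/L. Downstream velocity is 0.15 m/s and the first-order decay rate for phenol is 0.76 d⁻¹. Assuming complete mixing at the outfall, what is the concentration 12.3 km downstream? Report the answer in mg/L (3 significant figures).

0.0204 mg/L

11.1 µg/L = 0.0111 mg/L.
After complete mixing, C₀ = (0.58·1.16 + 21·0.0111) / 21.58 = 0.04198 mg/L.
Travel time t = 1.23e+04 m / 0.15 m/s = 8.2e+04 s = 0.9491 d.
C = 0.04198·exp(−0.76·0.9491) = 0.04198·0.4861 = 0.02041 mg/L.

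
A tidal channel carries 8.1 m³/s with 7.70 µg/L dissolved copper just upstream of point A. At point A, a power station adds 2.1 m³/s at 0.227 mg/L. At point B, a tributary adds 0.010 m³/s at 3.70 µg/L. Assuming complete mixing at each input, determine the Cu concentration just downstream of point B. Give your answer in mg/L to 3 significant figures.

0.0528 mg/L

7.70 µg/L = 0.0077 mg/L.
After input A: C = (8.1·0.0077 + 2.1·0.227) / 10.2 = 0.05285 mg/L.
3.70 µg/L = 0.0037 mg/L.
After input B: C = (10.2·0.05285 + 0.01·0.0037) / 10.21 = 0.0528 mg/L.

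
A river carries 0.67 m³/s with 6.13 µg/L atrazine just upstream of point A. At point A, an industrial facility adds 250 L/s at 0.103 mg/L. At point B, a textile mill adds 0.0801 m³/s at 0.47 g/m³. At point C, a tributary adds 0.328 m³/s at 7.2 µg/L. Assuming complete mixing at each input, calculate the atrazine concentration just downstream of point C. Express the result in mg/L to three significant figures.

0.0526 mg/L

6.13 µg/L = 0.00613 mg/L.
250 L/s = 0.25 m³/s.
After input A: C = (0.67·0.00613 + 0.25·0.103) / 0.92 = 0.03245 mg/L.
After input B: C = (0.92·0.03245 + 0.0801·0.47) / 1 = 0.0675 mg/L.
7.2 µg/L = 0.0072 mg/L.
After input C: C = (1·0.0675 + 0.328·0.0072) / 1.328 = 0.05261 mg/L.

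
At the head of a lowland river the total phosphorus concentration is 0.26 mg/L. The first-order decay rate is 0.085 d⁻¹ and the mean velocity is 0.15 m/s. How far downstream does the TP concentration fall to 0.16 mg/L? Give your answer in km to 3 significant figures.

74.0 km

From C = C₀·e^(−kt), t = ln(C₀/C)/k = ln(0.26/0.16)/0.085 = 0.4855/0.085 = 5.712 d.
Distance = v·t = 0.15 m/s × 4.935e+05 s = 7.403e+04 m = 74.03 km.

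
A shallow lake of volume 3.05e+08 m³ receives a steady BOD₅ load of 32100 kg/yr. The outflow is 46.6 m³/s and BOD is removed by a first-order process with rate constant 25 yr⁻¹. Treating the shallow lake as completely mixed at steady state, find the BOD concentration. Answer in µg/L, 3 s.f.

Outflow Q = 46.6 m³/s × 3.156e+07 s/yr = 1.471e+09 m³/yr.
Steady-state CSTR mass balance: W = Q·C + k·V·C, so C = W/(Q + kV).
Q + kV = 1.471e+09 + 25·3.05e+08 = 9.096e+09 m³/yr.
C = 32100/9.096e+09 = 3.529e-06 kg/m³ = 0.003529 mg/L = 3.529 µg/L.

3.53 µg/L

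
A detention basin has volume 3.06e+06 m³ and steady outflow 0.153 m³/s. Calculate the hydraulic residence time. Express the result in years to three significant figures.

Q = 0.153 m³/s × 3.156e+07 s/yr = 4.828e+06 m³/yr.
Hydraulic residence time τ = V/Q = 3.06e+06/4.828e+06 = 0.6338 yr.

0.634 yr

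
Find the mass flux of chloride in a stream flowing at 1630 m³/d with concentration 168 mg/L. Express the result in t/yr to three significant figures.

100 t/yr

1630 m³/d = 0.01887 m³/s.
Mass flux = Q·C = 0.01887 m³/s × 168 g/m³ = 3.169 g/s.
= 3.169 g/s × 31.56 = 100 t/yr.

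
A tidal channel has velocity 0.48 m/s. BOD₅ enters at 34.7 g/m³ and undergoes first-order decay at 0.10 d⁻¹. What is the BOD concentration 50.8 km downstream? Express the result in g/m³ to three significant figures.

30.7 g/m³

Travel time t = 50.8 km / 0.48 m/s = 5.08e+04/0.48 = 1.058e+05 s = 1.225 d.
First-order decay: C = 34.7·exp(−0.10·1.225) = 34.7·0.8847 = 30.7 g/m³.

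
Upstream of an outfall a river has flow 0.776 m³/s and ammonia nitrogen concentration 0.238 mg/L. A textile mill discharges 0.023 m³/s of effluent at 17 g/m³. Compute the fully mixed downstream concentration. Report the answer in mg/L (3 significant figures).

Flow-weighted mixing gives C = (0.023·17 + 0.776·0.238) / (0.023 + 0.776) = 0.5757/0.799 = 0.7205 mg/L.

0.721 mg/L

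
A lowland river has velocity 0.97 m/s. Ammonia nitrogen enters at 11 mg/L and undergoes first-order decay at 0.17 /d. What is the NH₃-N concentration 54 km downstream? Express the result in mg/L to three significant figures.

9.86 mg/L

Travel time t = 54 km / 0.97 m/s = 5.4e+04/0.97 = 5.567e+04 s = 0.6443 d.
First-order decay: C = 11·exp(−0.17·0.6443) = 11·0.8962 = 9.859 mg/L.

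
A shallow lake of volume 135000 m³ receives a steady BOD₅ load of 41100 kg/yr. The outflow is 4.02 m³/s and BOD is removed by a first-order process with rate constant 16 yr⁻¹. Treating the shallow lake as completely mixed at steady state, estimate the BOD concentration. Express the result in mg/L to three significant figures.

0.319 mg/L

Outflow Q = 4.02 m³/s × 3.156e+07 s/yr = 1.269e+08 m³/yr.
Steady-state CSTR mass balance: W = Q·C + k·V·C, so C = W/(Q + kV).
Q + kV = 1.269e+08 + 16·135000 = 1.29e+08 m³/yr.
C = 41100/1.29e+08 = 0.0003186 kg/m³ = 0.3186 mg/L.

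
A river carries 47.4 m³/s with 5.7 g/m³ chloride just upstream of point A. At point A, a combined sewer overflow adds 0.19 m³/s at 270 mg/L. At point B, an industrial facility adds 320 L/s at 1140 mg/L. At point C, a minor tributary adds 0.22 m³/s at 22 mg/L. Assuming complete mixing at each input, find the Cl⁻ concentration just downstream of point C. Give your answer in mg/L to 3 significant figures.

After input A: C = (47.4·5.7 + 0.19·270) / 47.59 = 6.755 mg/L.
320 L/s = 0.32 m³/s.
After input B: C = (47.59·6.755 + 0.32·1140) / 47.91 = 14.32 mg/L.
After input C: C = (47.91·14.32 + 0.22·22) / 48.13 = 14.36 mg/L.

14.4 mg/L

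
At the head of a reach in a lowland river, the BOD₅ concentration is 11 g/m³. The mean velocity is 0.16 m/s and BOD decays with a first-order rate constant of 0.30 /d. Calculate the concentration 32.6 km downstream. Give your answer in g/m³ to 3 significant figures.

Travel time t = 32.6 km / 0.16 m/s = 3.26e+04/0.16 = 2.038e+05 s = 2.358 d.
First-order decay: C = 11·exp(−0.30·2.358) = 11·0.4929 = 5.422 g/m³.

5.42 g/m³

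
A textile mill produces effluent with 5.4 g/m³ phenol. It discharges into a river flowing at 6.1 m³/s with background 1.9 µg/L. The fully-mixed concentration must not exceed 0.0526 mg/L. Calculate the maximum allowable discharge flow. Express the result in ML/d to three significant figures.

5.00 ML/d

1.9 µg/L = 0.0019 mg/L.
Mass balance at complete mixing: C_std·(Q_w + Q_r) = Q_w·C_e + Q_r·C_b.
Rearranging, Q_w = Q_r·(C_std − C_b)/(C_e − C_std) = 6.1·(0.0526 − 0.0019) / (5.4 − 0.0526) = 0.05784 m³/s.
= 4.997 ML/d.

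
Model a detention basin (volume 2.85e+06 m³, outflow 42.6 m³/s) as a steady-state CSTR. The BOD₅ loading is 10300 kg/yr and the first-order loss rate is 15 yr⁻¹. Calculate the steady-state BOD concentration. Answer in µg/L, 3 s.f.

7.43 µg/L

Outflow Q = 42.6 m³/s × 3.156e+07 s/yr = 1.344e+09 m³/yr.
Steady-state CSTR mass balance: W = Q·C + k·V·C, so C = W/(Q + kV).
Q + kV = 1.344e+09 + 15·2.85e+06 = 1.387e+09 m³/yr.
C = 10300/1.387e+09 = 7.426e-06 kg/m³ = 0.007426 mg/L = 7.426 µg/L.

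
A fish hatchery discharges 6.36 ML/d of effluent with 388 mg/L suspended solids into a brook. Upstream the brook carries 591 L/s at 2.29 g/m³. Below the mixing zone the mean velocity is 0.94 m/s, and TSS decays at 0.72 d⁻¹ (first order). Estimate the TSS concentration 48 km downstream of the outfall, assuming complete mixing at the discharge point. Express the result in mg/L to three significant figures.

29.4 mg/L

6.36 ML/d = 0.07361 m³/s.
591 L/s = 0.591 m³/s.
After complete mixing, C₀ = (0.07361·388 + 0.591·2.29) / 0.6646 = 45.01 mg/L.
Travel time t = 4.8e+04 m / 0.94 m/s = 5.106e+04 s = 0.591 d.
C = 45.01·exp(−0.72·0.591) = 45.01·0.6534 = 29.41 mg/L.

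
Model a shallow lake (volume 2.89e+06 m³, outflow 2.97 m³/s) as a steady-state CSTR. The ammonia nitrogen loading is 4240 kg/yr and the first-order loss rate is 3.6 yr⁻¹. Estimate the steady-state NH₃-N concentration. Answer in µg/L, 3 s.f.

Outflow Q = 2.97 m³/s × 3.156e+07 s/yr = 9.373e+07 m³/yr.
Steady-state CSTR mass balance: W = Q·C + k·V·C, so C = W/(Q + kV).
Q + kV = 9.373e+07 + 3.6·2.89e+06 = 1.041e+08 m³/yr.
C = 4240/1.041e+08 = 4.072e-05 kg/m³ = 0.04072 mg/L = 40.72 µg/L.

40.7 µg/L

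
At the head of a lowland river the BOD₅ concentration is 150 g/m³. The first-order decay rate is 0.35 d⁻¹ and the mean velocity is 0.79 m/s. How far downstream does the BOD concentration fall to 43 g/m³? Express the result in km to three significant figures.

244 km

From C = C₀·e^(−kt), t = ln(C₀/C)/k = ln(150/43)/0.35 = 1.249/0.35 = 3.57 d.
Distance = v·t = 0.79 m/s × 3.084e+05 s = 2.437e+05 m = 243.7 km.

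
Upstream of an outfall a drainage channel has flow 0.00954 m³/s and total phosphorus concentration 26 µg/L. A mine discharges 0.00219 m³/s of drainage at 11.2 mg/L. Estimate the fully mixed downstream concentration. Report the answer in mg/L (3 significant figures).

26 µg/L = 0.026 mg/L.
By mass balance at complete mixing, C = (0.00219·11.2 + 0.00954·0.026) / (0.00219 + 0.00954) = 0.02478/0.01173 = 2.112 mg/L.

2.11 mg/L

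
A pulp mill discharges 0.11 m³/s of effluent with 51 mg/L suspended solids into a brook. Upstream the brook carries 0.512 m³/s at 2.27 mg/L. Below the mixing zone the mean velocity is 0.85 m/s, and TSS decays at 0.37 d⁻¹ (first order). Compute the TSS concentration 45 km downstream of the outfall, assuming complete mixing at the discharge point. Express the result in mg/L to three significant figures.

After complete mixing, C₀ = (0.11·51 + 0.512·2.27) / 0.622 = 10.89 mg/L.
Travel time t = 4.5e+04 m / 0.85 m/s = 5.294e+04 s = 0.6127 d.
C = 10.89·exp(−0.37·0.6127) = 10.89·0.7971 = 8.679 mg/L.

8.68 mg/L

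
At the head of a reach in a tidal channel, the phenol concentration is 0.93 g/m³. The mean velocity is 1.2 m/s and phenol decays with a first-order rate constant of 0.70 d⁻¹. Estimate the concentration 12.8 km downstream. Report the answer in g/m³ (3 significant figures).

0.853 g/m³

Travel time t = 12.8 km / 1.2 m/s = 1.28e+04/1.2 = 1.067e+04 s = 0.1235 d.
First-order decay: C = 0.93·exp(−0.70·0.1235) = 0.93·0.9172 = 0.853 g/m³.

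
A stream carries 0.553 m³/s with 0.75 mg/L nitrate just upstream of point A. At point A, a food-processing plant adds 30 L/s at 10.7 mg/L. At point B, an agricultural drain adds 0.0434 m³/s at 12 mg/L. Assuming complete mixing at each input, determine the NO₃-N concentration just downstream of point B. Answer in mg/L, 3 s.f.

2.01 mg/L

30 L/s = 0.03 m³/s.
After input A: C = (0.553·0.75 + 0.03·10.7) / 0.583 = 1.262 mg/L.
After input B: C = (0.583·1.262 + 0.0434·12) / 0.6264 = 2.006 mg/L.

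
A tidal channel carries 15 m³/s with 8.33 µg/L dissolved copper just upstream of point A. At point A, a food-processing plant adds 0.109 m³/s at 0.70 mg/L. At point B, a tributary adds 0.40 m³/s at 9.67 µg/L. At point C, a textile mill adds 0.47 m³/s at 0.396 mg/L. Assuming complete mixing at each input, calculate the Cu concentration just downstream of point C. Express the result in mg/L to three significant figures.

8.33 µg/L = 0.00833 mg/L.
After input A: C = (15·0.00833 + 0.109·0.7) / 15.11 = 0.01332 mg/L.
9.67 µg/L = 0.00967 mg/L.
After input B: C = (15.11·0.01332 + 0.4·0.00967) / 15.51 = 0.01323 mg/L.
After input C: C = (15.51·0.01323 + 0.47·0.396) / 15.98 = 0.02448 mg/L.

0.0245 mg/L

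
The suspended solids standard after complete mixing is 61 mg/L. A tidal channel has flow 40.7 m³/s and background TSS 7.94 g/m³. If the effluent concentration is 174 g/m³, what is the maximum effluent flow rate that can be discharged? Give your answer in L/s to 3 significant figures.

19100 L/s

Mass balance at complete mixing: C_std·(Q_w + Q_r) = Q_w·C_e + Q_r·C_b.
Rearranging, Q_w = Q_r·(C_std − C_b)/(C_e − C_std) = 40.7·(61 − 7.94) / (174 − 61) = 19.11 m³/s.
= 1.911e+04 L/s.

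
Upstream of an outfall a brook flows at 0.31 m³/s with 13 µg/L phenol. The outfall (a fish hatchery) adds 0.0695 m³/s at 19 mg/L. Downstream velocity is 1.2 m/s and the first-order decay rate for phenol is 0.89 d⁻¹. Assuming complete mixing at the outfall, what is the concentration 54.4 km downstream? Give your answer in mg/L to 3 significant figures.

13 µg/L = 0.013 mg/L.
After complete mixing, C₀ = (0.0695·19 + 0.31·0.013) / 0.3795 = 3.49 mg/L.
Travel time t = 5.44e+04 m / 1.2 m/s = 4.533e+04 s = 0.5247 d.
C = 3.49·exp(−0.89·0.5247) = 3.49·0.6269 = 2.188 mg/L.

2.19 mg/L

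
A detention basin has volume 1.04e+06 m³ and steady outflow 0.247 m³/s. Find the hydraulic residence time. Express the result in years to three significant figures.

0.133 yr

Q = 0.247 m³/s × 3.156e+07 s/yr = 7.795e+06 m³/yr.
Hydraulic residence time τ = V/Q = 1.04e+06/7.795e+06 = 0.1334 yr.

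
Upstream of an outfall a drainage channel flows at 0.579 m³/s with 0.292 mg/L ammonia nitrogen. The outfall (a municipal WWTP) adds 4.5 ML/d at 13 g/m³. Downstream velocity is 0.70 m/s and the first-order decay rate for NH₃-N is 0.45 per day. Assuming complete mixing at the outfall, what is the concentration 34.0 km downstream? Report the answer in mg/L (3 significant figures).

1.04 mg/L

4.5 ML/d = 0.05208 m³/s.
After complete mixing, C₀ = (0.05208·13 + 0.579·0.292) / 0.6311 = 1.341 mg/L.
Travel time t = 3.4e+04 m / 0.70 m/s = 4.857e+04 s = 0.5622 d.
C = 1.341·exp(−0.45·0.5622) = 1.341·0.7765 = 1.041 mg/L.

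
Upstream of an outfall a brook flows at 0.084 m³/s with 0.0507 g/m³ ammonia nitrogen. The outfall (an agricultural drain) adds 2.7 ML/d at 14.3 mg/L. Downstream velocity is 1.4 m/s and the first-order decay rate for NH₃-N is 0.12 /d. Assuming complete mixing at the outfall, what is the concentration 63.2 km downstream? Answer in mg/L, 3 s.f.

3.68 mg/L

2.7 ML/d = 0.03125 m³/s.
After complete mixing, C₀ = (0.03125·14.3 + 0.084·0.0507) / 0.1153 = 3.914 mg/L.
Travel time t = 6.32e+04 m / 1.4 m/s = 4.514e+04 s = 0.5225 d.
C = 3.914·exp(−0.12·0.5225) = 3.914·0.9392 = 3.677 mg/L.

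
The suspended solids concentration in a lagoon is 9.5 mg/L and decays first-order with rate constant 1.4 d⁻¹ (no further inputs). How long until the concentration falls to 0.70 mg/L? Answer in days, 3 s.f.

t = ln(C₀/C)/k = ln(9.5/0.70)/1.4 = 2.608/1.4 = 1.863 d.

1.86 d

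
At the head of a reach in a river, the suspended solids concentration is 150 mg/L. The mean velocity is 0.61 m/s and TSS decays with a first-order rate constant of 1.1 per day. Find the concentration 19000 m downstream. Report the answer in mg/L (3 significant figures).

Travel time t = 19000 m / 0.61 m/s = 1.9e+04/0.61 = 3.115e+04 s = 0.3605 d.
First-order decay: C = 150·exp(−1.1·0.3605) = 150·0.6726 = 100.9 mg/L.

101 mg/L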